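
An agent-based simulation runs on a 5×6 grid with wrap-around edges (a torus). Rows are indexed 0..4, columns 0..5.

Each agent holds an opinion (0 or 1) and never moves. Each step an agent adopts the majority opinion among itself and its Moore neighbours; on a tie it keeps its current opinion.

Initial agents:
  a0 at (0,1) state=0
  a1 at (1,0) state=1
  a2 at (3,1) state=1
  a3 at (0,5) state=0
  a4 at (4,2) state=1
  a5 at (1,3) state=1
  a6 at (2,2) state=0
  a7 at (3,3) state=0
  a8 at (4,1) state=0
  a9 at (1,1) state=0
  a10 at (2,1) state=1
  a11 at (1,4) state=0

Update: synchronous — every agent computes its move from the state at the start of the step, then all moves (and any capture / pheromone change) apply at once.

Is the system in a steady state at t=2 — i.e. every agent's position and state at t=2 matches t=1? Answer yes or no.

no

t=1: a0@(0,1):0 a1@(1,0):0 a2@(3,1):1 a3@(0,5):0 a4@(4,2):0 a5@(1,3):0 a6@(2,2):0 a7@(3,3):0 a8@(4,1):0 a9@(1,1):0 a10@(2,1):1 a11@(1,4):0
t=2: a0@(0,1):0 a1@(1,0):0 a2@(3,1):0 a3@(0,5):0 a4@(4,2):0 a5@(1,3):0 a6@(2,2):0 a7@(3,3):0 a8@(4,1):0 a9@(1,1):0 a10@(2,1):0 a11@(1,4):0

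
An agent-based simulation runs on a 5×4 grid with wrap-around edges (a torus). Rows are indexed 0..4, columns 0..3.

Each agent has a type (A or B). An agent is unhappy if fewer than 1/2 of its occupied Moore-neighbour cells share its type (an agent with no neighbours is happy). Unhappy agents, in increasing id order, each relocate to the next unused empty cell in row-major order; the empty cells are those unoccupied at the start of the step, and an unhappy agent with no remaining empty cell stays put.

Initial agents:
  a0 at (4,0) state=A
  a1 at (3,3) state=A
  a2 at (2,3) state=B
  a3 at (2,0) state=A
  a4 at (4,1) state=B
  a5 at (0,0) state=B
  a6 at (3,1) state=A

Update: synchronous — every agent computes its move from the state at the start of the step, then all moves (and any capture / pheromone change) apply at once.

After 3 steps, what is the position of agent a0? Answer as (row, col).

(4, 0)

t=1: a0@(4,0):A a1@(3,3):A a2@(0,1):B a3@(2,0):A a4@(0,2):B a5@(0,0):B a6@(3,1):A
t=2: (unchanged — steady state)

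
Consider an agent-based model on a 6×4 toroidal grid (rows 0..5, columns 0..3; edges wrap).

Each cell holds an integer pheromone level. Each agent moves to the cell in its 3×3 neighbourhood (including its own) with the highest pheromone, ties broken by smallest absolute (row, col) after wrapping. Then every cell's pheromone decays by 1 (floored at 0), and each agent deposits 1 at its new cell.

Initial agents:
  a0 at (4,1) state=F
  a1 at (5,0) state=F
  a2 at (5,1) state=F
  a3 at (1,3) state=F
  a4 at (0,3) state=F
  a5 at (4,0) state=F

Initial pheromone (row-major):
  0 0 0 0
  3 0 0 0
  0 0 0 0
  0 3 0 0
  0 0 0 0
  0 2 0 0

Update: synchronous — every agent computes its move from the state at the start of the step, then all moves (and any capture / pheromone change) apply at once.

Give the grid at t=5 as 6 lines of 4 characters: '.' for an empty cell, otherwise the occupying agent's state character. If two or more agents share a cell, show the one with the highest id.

....
F...
....
.F..
....
.F..

t=1: a0@(3,1) a1@(5,1) a2@(5,1) a3@(1,0) a4@(1,0) a5@(3,1) | pheromone: 0 0 0 0 / 4 0 0 0 / 0 0 0 0 / 0 4 0 0 / 0 0 0 0 / 0 3 0 0
t=2: a0@(3,1) a1@(5,1) a2@(5,1) a3@(1,0) a4@(1,0) a5@(3,1) | pheromone: 0 0 0 0 / 5 0 0 0 / 0 0 0 0 / 0 5 0 0 / 0 0 0 0 / 0 4 0 0
t=3: a0@(3,1) a1@(5,1) a2@(5,1) a3@(1,0) a4@(1,0) a5@(3,1) | pheromone: 0 0 0 0 / 6 0 0 0 / 0 0 0 0 / 0 6 0 0 / 0 0 0 0 / 0 5 0 0
t=4: a0@(3,1) a1@(5,1) a2@(5,1) a3@(1,0) a4@(1,0) a5@(3,1) | pheromone: 0 0 0 0 / 7 0 0 0 / 0 0 0 0 / 0 7 0 0 / 0 0 0 0 / 0 6 0 0
t=5: a0@(3,1) a1@(5,1) a2@(5,1) a3@(1,0) a4@(1,0) a5@(3,1) | pheromone: 0 0 0 0 / 8 0 0 0 / 0 0 0 0 / 0 8 0 0 / 0 0 0 0 / 0 7 0 0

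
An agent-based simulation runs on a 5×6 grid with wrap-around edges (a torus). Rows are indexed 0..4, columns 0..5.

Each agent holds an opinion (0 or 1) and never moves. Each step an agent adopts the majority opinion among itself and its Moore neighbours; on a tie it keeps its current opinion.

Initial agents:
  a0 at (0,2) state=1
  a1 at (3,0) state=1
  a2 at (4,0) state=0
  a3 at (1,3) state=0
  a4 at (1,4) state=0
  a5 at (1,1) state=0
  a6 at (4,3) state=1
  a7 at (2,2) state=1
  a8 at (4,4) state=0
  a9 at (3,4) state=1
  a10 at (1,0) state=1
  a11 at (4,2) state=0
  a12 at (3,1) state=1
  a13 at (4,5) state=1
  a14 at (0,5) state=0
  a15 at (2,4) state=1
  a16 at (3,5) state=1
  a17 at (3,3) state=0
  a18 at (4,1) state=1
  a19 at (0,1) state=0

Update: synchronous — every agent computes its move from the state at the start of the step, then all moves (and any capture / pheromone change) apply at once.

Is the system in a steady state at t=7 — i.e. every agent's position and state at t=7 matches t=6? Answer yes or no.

t=1: a0@(0,2):0 a1@(3,0):1 a2@(4,0):1 a3@(1,3):1 a4@(1,4):0 a5@(1,1):1 a6@(4,3):1 a7@(2,2):0 a8@(4,4):1 a9@(3,4):1 a10@(1,0):0 a11@(4,2):1 a12@(3,1):1 a13@(4,5):1 a14@(0,5):0 a15@(2,4):1 a16@(3,5):1 a17@(3,3):1 a18@(4,1):1 a19@(0,1):0
t=2: a0@(0,2):1 a1@(3,0):1 a2@(4,0):1 a3@(1,3):0 a4@(1,4):0 a5@(1,1):0 a6@(4,3):1 a7@(2,2):1 a8@(4,4):1 a9@(3,4):1 a10@(1,0):0 a11@(4,2):1 a12@(3,1):1 a13@(4,5):1 a14@(0,5):0 a15@(2,4):1 a16@(3,5):1 a17@(3,3):1 a18@(4,1):1 a19@(0,1):1
t=3: a0@(0,2):1 a1@(3,0):1 a2@(4,0):1 a3@(1,3):1 a4@(1,4):0 a5@(1,1):1 a6@(4,3):1 a7@(2,2):1 a8@(4,4):1 a9@(3,4):1 a10@(1,0):0 a11@(4,2):1 a12@(3,1):1 a13@(4,5):1 a14@(0,5):0 a15@(2,4):1 a16@(3,5):1 a17@(3,3):1 a18@(4,1):1 a19@(0,1):1
t=4: (unchanged — steady state)

yes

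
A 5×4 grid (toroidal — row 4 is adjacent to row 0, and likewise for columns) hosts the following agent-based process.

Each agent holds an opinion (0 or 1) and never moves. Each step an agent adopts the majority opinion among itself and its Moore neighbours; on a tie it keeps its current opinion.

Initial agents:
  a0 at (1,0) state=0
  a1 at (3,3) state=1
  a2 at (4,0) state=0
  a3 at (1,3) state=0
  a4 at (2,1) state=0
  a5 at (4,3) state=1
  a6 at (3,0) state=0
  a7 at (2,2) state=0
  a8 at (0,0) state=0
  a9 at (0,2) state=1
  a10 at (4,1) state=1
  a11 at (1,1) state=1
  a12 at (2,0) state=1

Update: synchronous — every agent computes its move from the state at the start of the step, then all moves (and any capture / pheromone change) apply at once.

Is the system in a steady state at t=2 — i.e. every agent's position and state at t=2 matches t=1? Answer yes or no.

no

t=1: a0@(1,0):0 a1@(3,3):1 a2@(4,0):0 a3@(1,3):0 a4@(2,1):0 a5@(4,3):1 a6@(3,0):1 a7@(2,2):0 a8@(0,0):0 a9@(0,2):1 a10@(4,1):0 a11@(1,1):0 a12@(2,0):0
t=2: a0@(1,0):0 a1@(3,3):1 a2@(4,0):0 a3@(1,3):0 a4@(2,1):0 a5@(4,3):1 a6@(3,0):0 a7@(2,2):0 a8@(0,0):0 a9@(0,2):0 a10@(4,1):0 a11@(1,1):0 a12@(2,0):0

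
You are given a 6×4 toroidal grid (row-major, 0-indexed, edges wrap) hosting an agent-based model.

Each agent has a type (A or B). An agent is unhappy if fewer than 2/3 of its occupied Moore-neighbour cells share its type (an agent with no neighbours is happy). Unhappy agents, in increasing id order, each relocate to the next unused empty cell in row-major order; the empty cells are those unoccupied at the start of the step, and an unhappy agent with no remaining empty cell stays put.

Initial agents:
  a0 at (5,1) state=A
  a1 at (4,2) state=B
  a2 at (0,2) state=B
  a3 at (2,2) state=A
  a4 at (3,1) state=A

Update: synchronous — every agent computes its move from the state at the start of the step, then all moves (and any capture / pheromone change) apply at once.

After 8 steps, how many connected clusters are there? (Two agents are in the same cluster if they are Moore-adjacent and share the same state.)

2

t=1: a0@(0,0):A a1@(0,1):B a2@(0,3):B a3@(2,2):A a4@(1,0):A
t=2: a0@(0,2):A a1@(1,1):B a2@(1,2):B a3@(2,2):A a4@(1,3):A
t=3: a0@(0,0):A a1@(0,1):B a2@(0,3):B a3@(1,0):A a4@(1,3):A
t=4: a0@(0,2):A a1@(1,1):B a2@(1,2):B a3@(2,0):A a4@(1,3):A
t=5: a0@(0,0):A a1@(0,1):B a2@(0,3):B a3@(1,0):A a4@(1,3):A
t=6: a0@(0,2):A a1@(1,1):B a2@(1,2):B a3@(2,0):A a4@(1,3):A
t=7: a0@(0,0):A a1@(0,1):B a2@(0,3):B a3@(1,0):A a4@(1,3):A
t=8: a0@(0,2):A a1@(1,1):B a2@(1,2):B a3@(2,0):A a4@(1,3):A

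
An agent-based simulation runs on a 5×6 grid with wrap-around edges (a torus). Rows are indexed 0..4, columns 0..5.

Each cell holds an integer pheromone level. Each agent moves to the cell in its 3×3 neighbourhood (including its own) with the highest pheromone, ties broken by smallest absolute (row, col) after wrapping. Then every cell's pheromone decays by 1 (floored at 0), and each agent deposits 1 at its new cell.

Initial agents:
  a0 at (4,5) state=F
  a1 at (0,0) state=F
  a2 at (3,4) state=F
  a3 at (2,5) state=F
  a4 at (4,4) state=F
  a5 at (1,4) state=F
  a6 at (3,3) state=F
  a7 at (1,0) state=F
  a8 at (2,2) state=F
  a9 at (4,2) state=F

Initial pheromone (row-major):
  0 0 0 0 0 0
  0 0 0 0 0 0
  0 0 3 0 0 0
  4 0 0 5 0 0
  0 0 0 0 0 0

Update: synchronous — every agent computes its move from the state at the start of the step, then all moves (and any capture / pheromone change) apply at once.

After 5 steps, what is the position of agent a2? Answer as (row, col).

t=1: a0@(3,0) a1@(0,0) a2@(3,3) a3@(3,0) a4@(3,3) a5@(0,3) a6@(3,3) a7@(0,0) a8@(3,3) a9@(3,3) | pheromone: 2 0 0 1 0 0 / 0 0 0 0 0 0 / 0 0 2 0 0 0 / 5 0 0 9 0 0 / 0 0 0 0 0 0
t=2: a0@(3,0) a1@(0,0) a2@(3,3) a3@(3,0) a4@(3,3) a5@(0,3) a6@(3,3) a7@(0,0) a8@(3,3) a9@(3,3) | pheromone: 3 0 0 1 0 0 / 0 0 0 0 0 0 / 0 0 1 0 0 0 / 6 0 0 13 0 0 / 0 0 0 0 0 0
t=3: a0@(3,0) a1@(0,0) a2@(3,3) a3@(3,0) a4@(3,3) a5@(0,3) a6@(3,3) a7@(0,0) a8@(3,3) a9@(3,3) | pheromone: 4 0 0 1 0 0 / 0 0 0 0 0 0 / 0 0 0 0 0 0 / 7 0 0 17 0 0 / 0 0 0 0 0 0
t=4: a0@(3,0) a1@(0,0) a2@(3,3) a3@(3,0) a4@(3,3) a5@(0,3) a6@(3,3) a7@(0,0) a8@(3,3) a9@(3,3) | pheromone: 5 0 0 1 0 0 / 0 0 0 0 0 0 / 0 0 0 0 0 0 / 8 0 0 21 0 0 / 0 0 0 0 0 0
t=5: a0@(3,0) a1@(0,0) a2@(3,3) a3@(3,0) a4@(3,3) a5@(0,3) a6@(3,3) a7@(0,0) a8@(3,3) a9@(3,3) | pheromone: 6 0 0 1 0 0 / 0 0 0 0 0 0 / 0 0 0 0 0 0 / 9 0 0 25 0 0 / 0 0 0 0 0 0

(3, 3)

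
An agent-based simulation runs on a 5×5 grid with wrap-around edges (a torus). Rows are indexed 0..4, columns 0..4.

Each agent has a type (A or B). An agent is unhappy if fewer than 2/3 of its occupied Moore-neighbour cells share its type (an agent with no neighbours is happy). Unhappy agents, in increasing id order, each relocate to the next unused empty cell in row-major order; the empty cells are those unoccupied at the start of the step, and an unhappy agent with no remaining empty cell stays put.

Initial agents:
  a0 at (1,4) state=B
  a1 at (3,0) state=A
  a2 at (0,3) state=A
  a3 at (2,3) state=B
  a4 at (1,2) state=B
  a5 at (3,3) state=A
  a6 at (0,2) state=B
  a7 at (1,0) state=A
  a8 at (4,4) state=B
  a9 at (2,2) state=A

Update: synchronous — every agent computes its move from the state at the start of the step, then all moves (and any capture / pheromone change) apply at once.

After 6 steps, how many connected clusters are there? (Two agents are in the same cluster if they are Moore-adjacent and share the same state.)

t=1: a0@(0,0):B a1@(0,1):A a2@(0,4):A a3@(1,1):B a4@(1,3):B a5@(2,0):A a6@(2,1):B a7@(2,4):A a8@(3,1):B a9@(3,2):A
t=2: a0@(0,2):B a1@(0,3):A a2@(1,0):A a3@(1,2):B a4@(1,4):B a5@(2,2):A a6@(2,3):B a7@(3,0):A a8@(3,3):B a9@(3,4):A
t=3: a0@(0,0):B a1@(0,1):A a2@(0,4):A a3@(1,1):B a4@(1,3):B a5@(2,0):A a6@(2,1):B a7@(3,0):A a8@(2,4):B a9@(3,1):A
t=4: a0@(0,2):B a1@(0,3):A a2@(1,0):A a3@(1,2):B a4@(1,4):B a5@(2,2):A a6@(2,3):B a7@(3,2):A a8@(3,3):B a9@(3,1):A
t=5: a0@(0,0):B a1@(0,1):A a2@(0,4):A a3@(1,1):B a4@(1,3):B a5@(2,0):A a6@(2,1):B a7@(2,4):A a8@(3,0):B a9@(3,1):A
t=6: a0@(0,2):B a1@(0,3):A a2@(1,0):A a3@(1,2):B a4@(1,4):B a5@(2,2):A a6@(2,3):B a7@(3,2):A a8@(3,3):B a9@(3,4):A

5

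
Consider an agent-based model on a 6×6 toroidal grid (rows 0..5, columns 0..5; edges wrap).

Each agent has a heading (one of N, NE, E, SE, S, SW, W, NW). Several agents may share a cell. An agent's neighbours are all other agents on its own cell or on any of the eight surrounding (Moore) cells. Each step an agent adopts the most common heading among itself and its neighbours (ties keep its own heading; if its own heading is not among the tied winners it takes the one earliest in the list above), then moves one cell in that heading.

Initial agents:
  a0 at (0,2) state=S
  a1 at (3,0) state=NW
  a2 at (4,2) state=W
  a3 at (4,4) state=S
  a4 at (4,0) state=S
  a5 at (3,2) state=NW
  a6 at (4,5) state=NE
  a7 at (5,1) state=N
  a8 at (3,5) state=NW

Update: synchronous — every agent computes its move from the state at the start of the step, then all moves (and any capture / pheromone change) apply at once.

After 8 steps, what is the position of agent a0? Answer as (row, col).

t=1: a0@(1,2):S a1@(2,5):NW a2@(4,1):W a3@(5,4):S a4@(3,5):NW a5@(2,1):NW a6@(5,5):S a7@(0,1):S a8@(2,4):NW
t=2: a0@(2,2):S a1@(1,4):NW a2@(4,0):W a3@(0,4):S a4@(2,4):NW a5@(1,0):NW a6@(0,5):S a7@(1,1):S a8@(1,3):NW
t=3: a0@(3,2):S a1@(0,3):NW a2@(4,5):W a3@(1,4):S a4@(1,3):NW a5@(2,0):S a6@(1,5):S a7@(2,1):S a8@(0,2):NW
t=4: a0@(4,2):S a1@(5,2):NW a2@(4,4):W a3@(2,4):S a4@(0,2):NW a5@(3,0):S a6@(2,5):S a7@(3,1):S a8@(5,1):NW
t=5: a0@(5,2):S a1@(4,1):NW a2@(4,3):W a3@(3,4):S a4@(5,1):NW a5@(4,0):S a6@(3,5):S a7@(4,1):S a8@(4,0):NW
t=6: a0@(0,2):S a1@(3,0):NW a2@(5,3):S a3@(4,4):S a4@(4,0):NW a5@(5,0):S a6@(4,5):S a7@(5,1):S a8@(3,5):NW
t=7: a0@(1,2):S a1@(2,5):NW a2@(0,3):S a3@(5,4):S a4@(3,5):NW a5@(0,0):S a6@(5,5):S a7@(0,1):S a8@(2,4):NW
t=8: a0@(2,2):S a1@(1,4):NW a2@(1,3):S a3@(0,4):S a4@(2,4):NW a5@(1,0):S a6@(0,5):S a7@(1,1):S a8@(1,3):NW

(2, 2)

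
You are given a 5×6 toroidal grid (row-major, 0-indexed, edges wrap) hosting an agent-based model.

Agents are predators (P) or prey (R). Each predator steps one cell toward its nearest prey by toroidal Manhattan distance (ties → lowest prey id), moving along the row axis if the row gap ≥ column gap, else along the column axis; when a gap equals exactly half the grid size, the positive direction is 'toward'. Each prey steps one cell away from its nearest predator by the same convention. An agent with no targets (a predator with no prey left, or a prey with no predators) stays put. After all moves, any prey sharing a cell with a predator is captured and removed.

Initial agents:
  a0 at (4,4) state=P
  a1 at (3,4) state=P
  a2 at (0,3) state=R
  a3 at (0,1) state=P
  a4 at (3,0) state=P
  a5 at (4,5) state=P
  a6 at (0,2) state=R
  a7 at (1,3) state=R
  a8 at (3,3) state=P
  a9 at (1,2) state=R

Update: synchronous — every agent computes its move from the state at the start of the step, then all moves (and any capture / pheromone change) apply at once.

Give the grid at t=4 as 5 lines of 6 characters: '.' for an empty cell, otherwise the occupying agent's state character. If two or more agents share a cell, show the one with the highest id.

......
.PP...
...R..
..R...
...P..

t=1: a0@(0,4):P a1@(4,4):P a2@(1,3):R a3@(0,2):P a4@(4,0):P a5@(4,4):P a6@(0,3):R a7@(0,3):R a8@(4,3):P a9@(2,2):R
t=2: a0@(0,3):P a1@(0,4):P a2@(2,3):R a3@(0,3):P a4@(4,1):P a5@(0,4):P a6@(0,2):R a7@(0,2):R a8@(0,3):P a9@(3,2):R
t=3: a0@(0,2):P a1@(0,3):P a2@(3,3):R a3@(0,2):P a4@(0,1):P a5@(0,3):P a8@(0,2):P a9@(2,2):R
t=4: a0@(1,2):P a1@(4,3):P a2@(2,3):R a3@(1,2):P a4@(1,1):P a5@(4,3):P a8@(1,2):P a9@(3,2):R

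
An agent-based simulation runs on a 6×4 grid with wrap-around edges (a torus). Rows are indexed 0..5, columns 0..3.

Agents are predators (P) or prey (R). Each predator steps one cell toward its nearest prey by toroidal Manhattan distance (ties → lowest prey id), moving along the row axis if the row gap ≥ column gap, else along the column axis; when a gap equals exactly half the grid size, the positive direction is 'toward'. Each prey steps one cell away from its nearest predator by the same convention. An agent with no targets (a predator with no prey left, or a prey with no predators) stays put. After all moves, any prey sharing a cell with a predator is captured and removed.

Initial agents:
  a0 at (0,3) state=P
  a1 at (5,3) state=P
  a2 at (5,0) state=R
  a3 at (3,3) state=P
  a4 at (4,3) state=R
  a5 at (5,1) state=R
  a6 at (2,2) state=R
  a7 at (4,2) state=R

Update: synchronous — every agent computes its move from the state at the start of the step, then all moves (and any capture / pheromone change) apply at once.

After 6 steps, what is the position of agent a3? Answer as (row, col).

(1, 3)

t=1: a0@(5,3):P a1@(5,0):P a2@(5,1):R a3@(4,3):P a4@(3,3):R a6@(1,2):R a7@(3,2):R
t=2: a0@(5,0):P a1@(5,1):P a2@(5,2):R a3@(3,3):P a4@(2,3):R a6@(2,2):R a7@(2,2):R
t=3: a0@(5,1):P a1@(5,2):P a2@(5,3):R a3@(2,3):P a4@(1,3):R a6@(1,2):R a7@(1,2):R
t=4: a0@(5,2):P a1@(5,3):P a2@(5,0):R a3@(1,3):P a4@(0,3):R a6@(2,2):R a7@(2,2):R
t=5: a0@(5,3):P a1@(5,0):P a2@(5,1):R a3@(0,3):P a4@(1,3):R a6@(3,2):R a7@(3,2):R
t=6: a0@(5,0):P a1@(5,1):P a2@(5,2):R a3@(1,3):P a4@(2,3):R a6@(2,2):R a7@(2,2):R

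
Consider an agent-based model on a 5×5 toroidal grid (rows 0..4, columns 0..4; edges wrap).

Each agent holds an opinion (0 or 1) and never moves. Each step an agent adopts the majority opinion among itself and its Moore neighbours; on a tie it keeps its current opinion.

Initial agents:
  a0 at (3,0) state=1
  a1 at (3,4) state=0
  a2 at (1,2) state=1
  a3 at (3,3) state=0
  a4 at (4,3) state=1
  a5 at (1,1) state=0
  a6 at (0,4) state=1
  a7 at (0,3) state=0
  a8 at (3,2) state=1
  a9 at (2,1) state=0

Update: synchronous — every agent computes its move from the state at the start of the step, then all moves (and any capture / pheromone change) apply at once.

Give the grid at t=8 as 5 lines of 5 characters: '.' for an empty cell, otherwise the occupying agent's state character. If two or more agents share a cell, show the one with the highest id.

...11
.00..
.0...
0.100
...1.

t=1: a0@(3,0):0 a1@(3,4):0 a2@(1,2):0 a3@(3,3):0 a4@(4,3):1 a5@(1,1):0 a6@(0,4):1 a7@(0,3):1 a8@(3,2):1 a9@(2,1):1
t=2: a0@(3,0):0 a1@(3,4):0 a2@(1,2):0 a3@(3,3):0 a4@(4,3):1 a5@(1,1):0 a6@(0,4):1 a7@(0,3):1 a8@(3,2):1 a9@(2,1):0
t=3: (unchanged — steady state)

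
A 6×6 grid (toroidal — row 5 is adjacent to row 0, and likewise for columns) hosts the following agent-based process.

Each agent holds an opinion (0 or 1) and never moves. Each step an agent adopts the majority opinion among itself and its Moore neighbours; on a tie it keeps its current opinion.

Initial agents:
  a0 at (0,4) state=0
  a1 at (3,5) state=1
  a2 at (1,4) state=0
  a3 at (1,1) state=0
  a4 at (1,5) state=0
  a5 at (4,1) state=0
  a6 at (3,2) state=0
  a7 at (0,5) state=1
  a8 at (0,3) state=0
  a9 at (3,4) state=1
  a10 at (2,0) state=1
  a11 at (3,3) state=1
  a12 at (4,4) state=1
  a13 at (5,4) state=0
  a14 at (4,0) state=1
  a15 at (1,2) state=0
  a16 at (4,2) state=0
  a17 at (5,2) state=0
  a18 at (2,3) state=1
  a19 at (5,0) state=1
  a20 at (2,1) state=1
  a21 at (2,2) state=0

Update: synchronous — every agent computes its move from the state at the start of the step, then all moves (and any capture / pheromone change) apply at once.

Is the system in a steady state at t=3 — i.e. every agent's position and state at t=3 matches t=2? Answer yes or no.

t=1: a0@(0,4):0 a1@(3,5):1 a2@(1,4):0 a3@(1,1):0 a4@(1,5):0 a5@(4,1):0 a6@(3,2):0 a7@(0,5):0 a8@(0,3):0 a9@(3,4):1 a10@(2,0):1 a11@(3,3):1 a12@(4,4):1 a13@(5,4):0 a14@(4,0):1 a15@(1,2):0 a16@(4,2):0 a17@(5,2):0 a18@(2,3):0 a19@(5,0):1 a20@(2,1):0 a21@(2,2):0
t=2: a0@(0,4):0 a1@(3,5):1 a2@(1,4):0 a3@(1,1):0 a4@(1,5):0 a5@(4,1):0 a6@(3,2):0 a7@(0,5):0 a8@(0,3):0 a9@(3,4):1 a10@(2,0):0 a11@(3,3):0 a12@(4,4):1 a13@(5,4):0 a14@(4,0):1 a15@(1,2):0 a16@(4,2):0 a17@(5,2):0 a18@(2,3):0 a19@(5,0):1 a20@(2,1):0 a21@(2,2):0
t=3: (unchanged — steady state)

yes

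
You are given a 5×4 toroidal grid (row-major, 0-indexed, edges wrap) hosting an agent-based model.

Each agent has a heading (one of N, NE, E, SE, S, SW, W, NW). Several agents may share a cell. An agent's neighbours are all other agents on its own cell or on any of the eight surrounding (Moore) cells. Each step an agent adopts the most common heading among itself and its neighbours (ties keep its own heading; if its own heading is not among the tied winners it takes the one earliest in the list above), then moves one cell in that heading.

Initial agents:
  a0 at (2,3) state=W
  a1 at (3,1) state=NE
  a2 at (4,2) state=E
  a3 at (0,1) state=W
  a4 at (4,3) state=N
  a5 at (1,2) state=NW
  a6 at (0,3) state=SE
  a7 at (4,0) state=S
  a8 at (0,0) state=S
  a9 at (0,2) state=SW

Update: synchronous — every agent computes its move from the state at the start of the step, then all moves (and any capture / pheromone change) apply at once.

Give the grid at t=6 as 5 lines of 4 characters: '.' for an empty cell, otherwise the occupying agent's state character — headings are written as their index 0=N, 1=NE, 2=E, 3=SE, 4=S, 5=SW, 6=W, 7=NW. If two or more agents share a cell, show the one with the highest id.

t=1: a0@(2,2):W a1@(2,2):NE a2@(4,3):E a3@(1,1):S a4@(0,3):S a5@(1,1):W a6@(1,3):S a7@(0,0):S a8@(1,0):S a9@(1,1):SW
t=2: a0@(2,1):W a1@(3,2):S a2@(0,3):S a3@(2,1):S a4@(1,3):S a5@(2,1):S a6@(2,3):S a7@(1,0):S a8@(2,0):S a9@(2,1):S
t=3: a0@(3,1):S a1@(4,2):S a2@(1,3):S a3@(3,1):S a4@(2,3):S a5@(3,1):S a6@(3,3):S a7@(2,0):S a8@(3,0):S a9@(3,1):S
t=4: a0@(4,1):S a1@(0,2):S a2@(2,3):S a3@(4,1):S a4@(3,3):S a5@(4,1):S a6@(4,3):S a7@(3,0):S a8@(4,0):S a9@(4,1):S
t=5: a0@(0,1):S a1@(1,2):S a2@(3,3):S a3@(0,1):S a4@(4,3):S a5@(0,1):S a6@(0,3):S a7@(4,0):S a8@(0,0):S a9@(0,1):S
t=6: a0@(1,1):S a1@(2,2):S a2@(4,3):S a3@(1,1):S a4@(0,3):S a5@(1,1):S a6@(1,3):S a7@(0,0):S a8@(1,0):S a9@(1,1):S

4..4
44.4
..4.
....
...4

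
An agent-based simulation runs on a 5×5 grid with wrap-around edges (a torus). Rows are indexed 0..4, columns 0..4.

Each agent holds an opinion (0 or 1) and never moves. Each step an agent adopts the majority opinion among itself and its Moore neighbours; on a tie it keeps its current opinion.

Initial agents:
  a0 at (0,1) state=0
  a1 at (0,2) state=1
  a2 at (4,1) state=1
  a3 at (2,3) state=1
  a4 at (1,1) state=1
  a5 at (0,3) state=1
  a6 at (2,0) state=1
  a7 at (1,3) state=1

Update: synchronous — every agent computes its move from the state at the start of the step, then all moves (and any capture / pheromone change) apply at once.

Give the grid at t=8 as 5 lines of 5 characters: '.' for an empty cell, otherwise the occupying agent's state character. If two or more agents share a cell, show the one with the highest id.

.111.
.1.1.
1..1.
.....
.1...

t=1: a0@(0,1):1 a1@(0,2):1 a2@(4,1):1 a3@(2,3):1 a4@(1,1):1 a5@(0,3):1 a6@(2,0):1 a7@(1,3):1
t=2: (unchanged — steady state)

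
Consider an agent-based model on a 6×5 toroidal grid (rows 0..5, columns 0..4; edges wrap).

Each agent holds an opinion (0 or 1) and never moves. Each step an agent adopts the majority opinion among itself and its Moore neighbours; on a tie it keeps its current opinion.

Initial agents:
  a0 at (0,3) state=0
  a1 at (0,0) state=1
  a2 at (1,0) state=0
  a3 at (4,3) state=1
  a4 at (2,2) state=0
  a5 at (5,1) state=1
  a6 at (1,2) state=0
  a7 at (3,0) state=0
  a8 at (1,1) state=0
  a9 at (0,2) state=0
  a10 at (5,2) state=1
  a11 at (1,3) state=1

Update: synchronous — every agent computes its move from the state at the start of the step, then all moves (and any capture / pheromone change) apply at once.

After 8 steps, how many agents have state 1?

t=1: a0@(0,3):0 a1@(0,0):1 a2@(1,0):0 a3@(4,3):1 a4@(2,2):0 a5@(5,1):1 a6@(1,2):0 a7@(3,0):0 a8@(1,1):0 a9@(0,2):0 a10@(5,2):1 a11@(1,3):0
t=2: (unchanged — steady state)

4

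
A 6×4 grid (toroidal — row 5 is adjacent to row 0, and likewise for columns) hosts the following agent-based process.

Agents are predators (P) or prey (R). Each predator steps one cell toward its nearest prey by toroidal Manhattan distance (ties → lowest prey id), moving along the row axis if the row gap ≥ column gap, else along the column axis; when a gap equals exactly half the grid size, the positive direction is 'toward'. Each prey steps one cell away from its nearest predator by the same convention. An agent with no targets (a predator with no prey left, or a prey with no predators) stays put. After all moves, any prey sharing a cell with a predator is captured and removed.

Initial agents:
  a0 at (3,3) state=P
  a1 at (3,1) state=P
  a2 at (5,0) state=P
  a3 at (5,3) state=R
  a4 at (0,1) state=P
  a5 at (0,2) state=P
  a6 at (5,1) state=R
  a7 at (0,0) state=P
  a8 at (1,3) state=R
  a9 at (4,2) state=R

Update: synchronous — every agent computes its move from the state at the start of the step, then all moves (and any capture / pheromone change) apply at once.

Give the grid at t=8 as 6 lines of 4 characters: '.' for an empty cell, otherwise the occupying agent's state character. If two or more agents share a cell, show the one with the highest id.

P.PP
...R
....
....
....
.PPP

t=1: a0@(4,3):P a1@(4,1):P a2@(5,3):P a4@(5,1):P a5@(5,2):P a7@(5,0):P a8@(0,3):R
t=2: a0@(5,3):P a1@(5,1):P a2@(0,3):P a4@(5,2):P a5@(0,2):P a7@(0,0):P a8@(1,3):R
t=3: a0@(0,3):P a1@(0,1):P a2@(1,3):P a4@(0,2):P a5@(1,2):P a7@(1,0):P a8@(2,3):R
t=4: a0@(1,3):P a1@(1,1):P a2@(2,3):P a4@(1,2):P a5@(2,2):P a7@(2,0):P a8@(3,3):R
t=5: a0@(2,3):P a1@(2,1):P a2@(3,3):P a4@(2,2):P a5@(3,2):P a7@(3,0):P a8@(4,3):R
t=6: a0@(3,3):P a1@(3,1):P a2@(4,3):P a4@(3,2):P a5@(4,2):P a7@(4,0):P a8@(5,3):R
t=7: a0@(4,3):P a1@(4,1):P a2@(5,3):P a4@(4,2):P a5@(5,2):P a7@(5,0):P a8@(0,3):R
t=8: a0@(5,3):P a1@(5,1):P a2@(0,3):P a4@(5,2):P a5@(0,2):P a7@(0,0):P a8@(1,3):R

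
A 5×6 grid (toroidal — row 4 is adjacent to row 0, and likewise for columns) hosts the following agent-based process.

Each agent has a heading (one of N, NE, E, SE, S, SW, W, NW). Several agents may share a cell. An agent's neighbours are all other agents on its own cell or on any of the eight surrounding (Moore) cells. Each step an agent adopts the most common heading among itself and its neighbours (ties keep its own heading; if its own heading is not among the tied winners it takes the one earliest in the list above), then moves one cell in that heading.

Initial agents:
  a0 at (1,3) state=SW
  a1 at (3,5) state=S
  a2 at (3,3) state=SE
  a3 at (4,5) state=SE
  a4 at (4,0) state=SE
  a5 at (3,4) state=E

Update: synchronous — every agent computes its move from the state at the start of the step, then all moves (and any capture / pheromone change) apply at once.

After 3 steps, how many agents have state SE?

t=1: a0@(2,2):SW a1@(4,0):SE a2@(4,4):SE a3@(0,0):SE a4@(0,1):SE a5@(4,5):SE
t=2: a0@(3,1):SW a1@(0,1):SE a2@(0,5):SE a3@(1,1):SE a4@(1,2):SE a5@(0,0):SE
t=3: a0@(4,0):SW a1@(1,2):SE a2@(1,0):SE a3@(2,2):SE a4@(2,3):SE a5@(1,1):SE

5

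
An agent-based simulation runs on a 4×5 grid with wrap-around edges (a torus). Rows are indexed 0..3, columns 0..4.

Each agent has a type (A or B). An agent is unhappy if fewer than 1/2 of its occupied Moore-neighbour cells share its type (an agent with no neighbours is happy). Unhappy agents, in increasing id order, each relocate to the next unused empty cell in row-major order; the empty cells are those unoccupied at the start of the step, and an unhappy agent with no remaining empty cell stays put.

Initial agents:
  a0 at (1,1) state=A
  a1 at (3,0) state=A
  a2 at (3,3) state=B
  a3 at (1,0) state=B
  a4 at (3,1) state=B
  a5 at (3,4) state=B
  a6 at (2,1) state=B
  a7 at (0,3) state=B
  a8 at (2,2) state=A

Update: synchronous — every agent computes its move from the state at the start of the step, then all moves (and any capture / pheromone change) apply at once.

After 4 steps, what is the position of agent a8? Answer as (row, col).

(0, 0)

t=1: a0@(0,0):A a1@(0,1):A a2@(3,3):B a3@(1,0):B a4@(0,2):B a5@(3,4):B a6@(0,4):B a7@(0,3):B a8@(1,2):A
t=2: a0@(1,1):A a1@(0,1):A a2@(3,3):B a3@(1,3):B a4@(0,2):B a5@(3,4):B a6@(0,4):B a7@(0,3):B a8@(1,4):A
t=3: a0@(1,1):A a1@(0,1):A a2@(3,3):B a3@(1,3):B a4@(0,2):B a5@(3,4):B a6@(0,4):B a7@(0,3):B a8@(0,0):A
t=4: (unchanged — steady state)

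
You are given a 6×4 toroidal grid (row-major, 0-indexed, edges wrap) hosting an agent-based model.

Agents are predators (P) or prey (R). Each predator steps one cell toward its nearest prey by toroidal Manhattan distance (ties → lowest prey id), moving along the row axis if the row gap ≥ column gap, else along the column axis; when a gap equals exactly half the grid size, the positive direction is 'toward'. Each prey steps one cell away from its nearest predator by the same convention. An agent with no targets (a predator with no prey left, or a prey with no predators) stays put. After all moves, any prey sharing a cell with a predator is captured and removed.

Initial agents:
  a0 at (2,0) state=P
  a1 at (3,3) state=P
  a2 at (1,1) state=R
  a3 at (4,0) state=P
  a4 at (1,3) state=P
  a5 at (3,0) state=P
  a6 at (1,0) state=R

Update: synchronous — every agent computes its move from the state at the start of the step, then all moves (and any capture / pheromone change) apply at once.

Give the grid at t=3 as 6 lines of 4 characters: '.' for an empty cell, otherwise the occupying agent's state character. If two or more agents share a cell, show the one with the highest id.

P..P
....
....
....
RR..
P...

t=1: a0@(1,0):P a1@(2,3):P a2@(0,1):R a3@(5,0):P a4@(1,0):P a5@(2,0):P a6@(0,0):R
t=2: a0@(0,0):P a1@(1,3):P a2@(5,1):R a3@(0,0):P a4@(0,0):P a5@(1,0):P a6@(5,0):R
t=3: a0@(5,0):P a1@(0,3):P a2@(4,1):R a3@(5,0):P a4@(5,0):P a5@(0,0):P a6@(4,0):R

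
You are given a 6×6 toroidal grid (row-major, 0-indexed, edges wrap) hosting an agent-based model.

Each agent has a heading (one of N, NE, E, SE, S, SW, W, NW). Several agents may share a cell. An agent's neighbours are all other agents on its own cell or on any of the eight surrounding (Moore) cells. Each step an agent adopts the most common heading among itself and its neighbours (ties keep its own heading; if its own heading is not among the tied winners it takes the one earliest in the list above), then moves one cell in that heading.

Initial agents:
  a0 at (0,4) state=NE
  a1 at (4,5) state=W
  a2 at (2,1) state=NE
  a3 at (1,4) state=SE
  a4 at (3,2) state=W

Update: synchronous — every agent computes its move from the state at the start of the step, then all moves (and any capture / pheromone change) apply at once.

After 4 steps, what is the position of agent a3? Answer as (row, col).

(5, 2)

t=1: a0@(5,5):NE a1@(4,4):W a2@(1,2):NE a3@(2,5):SE a4@(3,1):W
t=2: a0@(4,0):NE a1@(4,3):W a2@(0,3):NE a3@(3,0):SE a4@(3,0):W
t=3: a0@(3,1):NE a1@(4,2):W a2@(5,4):NE a3@(4,1):SE a4@(3,5):W
t=4: a0@(2,2):NE a1@(4,1):W a2@(4,5):NE a3@(5,2):SE a4@(3,4):W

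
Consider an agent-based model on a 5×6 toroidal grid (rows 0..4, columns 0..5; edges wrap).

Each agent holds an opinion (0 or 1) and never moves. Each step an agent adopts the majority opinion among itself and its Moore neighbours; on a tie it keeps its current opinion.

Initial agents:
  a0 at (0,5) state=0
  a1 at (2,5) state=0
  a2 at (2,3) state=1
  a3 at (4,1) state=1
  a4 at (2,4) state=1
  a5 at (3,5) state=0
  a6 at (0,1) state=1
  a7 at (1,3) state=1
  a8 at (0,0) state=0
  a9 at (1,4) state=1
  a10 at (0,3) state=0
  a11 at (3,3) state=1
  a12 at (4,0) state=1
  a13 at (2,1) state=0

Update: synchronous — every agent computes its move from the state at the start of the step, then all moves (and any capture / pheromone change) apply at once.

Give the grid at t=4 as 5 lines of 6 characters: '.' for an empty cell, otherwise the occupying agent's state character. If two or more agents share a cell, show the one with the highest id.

t=1: a0@(0,5):0 a1@(2,5):0 a2@(2,3):1 a3@(4,1):1 a4@(2,4):1 a5@(3,5):0 a6@(0,1):1 a7@(1,3):1 a8@(0,0):1 a9@(1,4):1 a10@(0,3):1 a11@(3,3):1 a12@(4,0):1 a13@(2,1):0
t=2: a0@(0,5):1 a1@(2,5):0 a2@(2,3):1 a3@(4,1):1 a4@(2,4):1 a5@(3,5):0 a6@(0,1):1 a7@(1,3):1 a8@(0,0):1 a9@(1,4):1 a10@(0,3):1 a11@(3,3):1 a12@(4,0):1 a13@(2,1):0
t=3: (unchanged — steady state)

11.1.1
...11.
.0.110
...1.0
11....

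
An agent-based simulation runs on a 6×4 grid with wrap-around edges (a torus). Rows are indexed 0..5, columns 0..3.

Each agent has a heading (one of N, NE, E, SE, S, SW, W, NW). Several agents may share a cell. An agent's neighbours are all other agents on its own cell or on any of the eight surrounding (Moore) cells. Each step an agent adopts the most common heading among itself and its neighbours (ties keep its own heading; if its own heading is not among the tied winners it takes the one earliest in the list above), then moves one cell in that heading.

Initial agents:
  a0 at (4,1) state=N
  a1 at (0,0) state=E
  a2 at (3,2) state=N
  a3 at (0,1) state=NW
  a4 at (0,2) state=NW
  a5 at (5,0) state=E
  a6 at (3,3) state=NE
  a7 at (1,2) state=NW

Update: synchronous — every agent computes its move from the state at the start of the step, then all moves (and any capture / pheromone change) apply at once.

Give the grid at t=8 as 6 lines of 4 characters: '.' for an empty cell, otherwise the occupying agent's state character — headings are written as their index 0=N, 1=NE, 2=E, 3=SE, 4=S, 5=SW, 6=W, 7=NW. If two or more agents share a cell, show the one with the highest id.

t=1: a0@(3,1):N a1@(0,1):E a2@(2,2):N a3@(5,0):NW a4@(5,1):NW a5@(5,1):E a6@(2,0):NE a7@(0,1):NW
t=2: a0@(2,1):N a1@(5,0):NW a2@(1,2):N a3@(4,3):NW a4@(4,0):NW a5@(4,0):NW a6@(1,1):NE a7@(5,0):NW
t=3: a0@(1,1):N a1@(4,3):NW a2@(0,2):N a3@(3,2):NW a4@(3,3):NW a5@(3,3):NW a6@(0,1):N a7@(4,3):NW
t=4: a0@(0,1):N a1@(3,2):NW a2@(5,2):N a3@(2,1):NW a4@(2,2):NW a5@(2,2):NW a6@(5,1):N a7@(3,2):NW
t=5: a0@(5,1):N a1@(2,1):NW a2@(4,2):N a3@(1,0):NW a4@(1,1):NW a5@(1,1):NW a6@(4,1):N a7@(2,1):NW
t=6: a0@(4,1):N a1@(1,0):NW a2@(3,2):N a3@(0,3):NW a4@(0,0):NW a5@(0,0):NW a6@(3,1):N a7@(1,0):NW
t=7: a0@(3,1):N a1@(0,3):NW a2@(2,2):N a3@(5,2):NW a4@(5,3):NW a5@(5,3):NW a6@(2,1):N a7@(0,3):NW
t=8: a0@(2,1):N a1@(5,2):NW a2@(1,2):N a3@(4,1):NW a4@(4,2):NW a5@(4,2):NW a6@(1,1):N a7@(5,2):NW

....
.00.
.0..
....
.77.
..7.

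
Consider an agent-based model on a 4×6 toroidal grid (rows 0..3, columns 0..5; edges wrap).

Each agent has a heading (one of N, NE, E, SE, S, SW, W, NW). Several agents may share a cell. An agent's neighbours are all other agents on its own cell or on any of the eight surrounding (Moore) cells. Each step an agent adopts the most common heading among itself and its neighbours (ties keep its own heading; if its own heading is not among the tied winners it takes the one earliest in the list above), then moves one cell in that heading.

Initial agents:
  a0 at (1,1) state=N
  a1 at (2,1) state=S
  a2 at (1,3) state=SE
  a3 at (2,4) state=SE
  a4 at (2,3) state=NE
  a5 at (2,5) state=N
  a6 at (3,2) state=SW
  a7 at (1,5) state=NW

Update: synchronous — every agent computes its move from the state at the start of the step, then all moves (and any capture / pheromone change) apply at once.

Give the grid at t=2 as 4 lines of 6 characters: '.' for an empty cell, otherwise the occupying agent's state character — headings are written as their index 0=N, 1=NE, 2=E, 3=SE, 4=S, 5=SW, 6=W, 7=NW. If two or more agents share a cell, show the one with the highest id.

t=1: a0@(0,1):N a1@(3,1):S a2@(2,4):SE a3@(3,5):SE a4@(3,4):SE a5@(1,5):N a6@(0,1):SW a7@(0,4):NW
t=2: a0@(3,1):N a1@(0,1):S a2@(3,5):SE a3@(0,0):SE a4@(0,5):SE a5@(0,5):N a6@(1,0):SW a7@(1,5):SE

34...0
5....3
......
.0...3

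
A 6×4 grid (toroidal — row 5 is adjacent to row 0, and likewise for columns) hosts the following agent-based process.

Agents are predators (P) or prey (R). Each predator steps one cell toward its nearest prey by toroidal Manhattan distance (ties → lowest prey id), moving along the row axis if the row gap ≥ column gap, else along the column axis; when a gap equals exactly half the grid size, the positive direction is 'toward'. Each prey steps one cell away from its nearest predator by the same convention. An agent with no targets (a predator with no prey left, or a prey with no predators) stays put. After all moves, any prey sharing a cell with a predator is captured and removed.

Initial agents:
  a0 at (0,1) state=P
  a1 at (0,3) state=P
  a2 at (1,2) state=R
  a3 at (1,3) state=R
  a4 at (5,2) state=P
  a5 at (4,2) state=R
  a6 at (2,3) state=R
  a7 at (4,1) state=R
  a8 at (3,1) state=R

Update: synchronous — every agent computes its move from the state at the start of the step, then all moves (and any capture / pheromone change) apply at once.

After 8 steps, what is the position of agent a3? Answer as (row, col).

(2, 0)

t=1: a0@(1,1):P a1@(1,3):P a2@(2,2):R a3@(2,3):R a4@(4,2):P a5@(3,2):R a6@(3,3):R a7@(3,1):R a8@(2,1):R
t=2: a0@(2,1):P a1@(2,3):P a3@(3,3):R a4@(3,2):P a5@(2,2):R a6@(4,3):R a7@(4,1):R a8@(3,1):R
t=3: a0@(2,2):P a1@(3,3):P a3@(4,3):R a4@(3,3):P a5@(2,3):R a6@(5,3):R a7@(5,1):R a8@(4,1):R
t=4: a0@(2,3):P a1@(4,3):P a3@(5,3):R a4@(4,3):P a5@(2,0):R a6@(0,3):R a7@(4,1):R a8@(5,1):R
t=5: a0@(2,0):P a1@(5,3):P a3@(0,3):R a4@(5,3):P a5@(2,1):R a7@(4,0):R a8@(5,0):R
t=6: a0@(2,1):P a1@(0,3):P a3@(1,3):R a4@(0,3):P a5@(2,2):R a7@(5,0):R a8@(5,1):R
t=7: a0@(2,2):P a1@(1,3):P a3@(2,3):R a4@(1,3):P a5@(2,3):R a7@(4,0):R a8@(4,1):R
t=8: a0@(2,3):P a1@(2,3):P a3@(2,0):R a4@(2,3):P a5@(2,0):R a7@(5,0):R a8@(5,1):R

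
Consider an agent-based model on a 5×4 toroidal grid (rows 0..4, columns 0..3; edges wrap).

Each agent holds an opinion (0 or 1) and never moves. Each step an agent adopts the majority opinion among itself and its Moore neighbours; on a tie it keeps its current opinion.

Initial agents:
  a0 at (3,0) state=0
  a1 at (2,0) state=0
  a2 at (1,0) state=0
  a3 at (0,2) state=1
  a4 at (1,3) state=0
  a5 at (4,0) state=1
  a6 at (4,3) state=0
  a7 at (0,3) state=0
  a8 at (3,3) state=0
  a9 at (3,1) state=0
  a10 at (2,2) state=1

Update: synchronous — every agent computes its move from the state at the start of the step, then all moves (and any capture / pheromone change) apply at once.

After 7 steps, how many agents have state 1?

0

t=1: a0@(3,0):0 a1@(2,0):0 a2@(1,0):0 a3@(0,2):0 a4@(1,3):0 a5@(4,0):0 a6@(4,3):0 a7@(0,3):0 a8@(3,3):0 a9@(3,1):0 a10@(2,2):0
t=2: (unchanged — steady state)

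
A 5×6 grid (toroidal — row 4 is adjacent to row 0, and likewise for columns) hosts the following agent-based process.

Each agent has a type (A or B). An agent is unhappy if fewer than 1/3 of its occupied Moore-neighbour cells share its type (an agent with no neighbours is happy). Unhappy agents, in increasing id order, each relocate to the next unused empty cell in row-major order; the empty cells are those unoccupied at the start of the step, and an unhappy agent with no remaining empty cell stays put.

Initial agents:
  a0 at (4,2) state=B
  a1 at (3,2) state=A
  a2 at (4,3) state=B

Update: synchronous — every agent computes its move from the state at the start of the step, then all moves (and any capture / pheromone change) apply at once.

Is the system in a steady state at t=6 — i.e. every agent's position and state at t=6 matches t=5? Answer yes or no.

t=1: a0@(4,2):B a1@(0,0):A a2@(4,3):B
t=2: (unchanged — steady state)

yes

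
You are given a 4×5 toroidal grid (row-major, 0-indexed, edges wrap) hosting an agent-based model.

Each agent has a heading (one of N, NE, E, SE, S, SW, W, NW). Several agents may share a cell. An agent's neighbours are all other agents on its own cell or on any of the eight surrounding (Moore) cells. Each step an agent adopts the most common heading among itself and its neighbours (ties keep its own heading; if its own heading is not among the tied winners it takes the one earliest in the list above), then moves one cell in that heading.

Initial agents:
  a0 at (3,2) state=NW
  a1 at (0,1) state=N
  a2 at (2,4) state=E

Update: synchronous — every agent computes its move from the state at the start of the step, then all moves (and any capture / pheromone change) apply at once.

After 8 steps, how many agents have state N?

t=1: a0@(2,1):NW a1@(3,1):N a2@(2,0):E
t=2: a0@(1,0):NW a1@(2,1):N a2@(2,1):E
t=3: a0@(0,4):NW a1@(1,1):N a2@(2,2):E
t=4: a0@(3,3):NW a1@(0,1):N a2@(2,3):E
t=5: a0@(2,2):NW a1@(3,1):N a2@(2,4):E
t=6: a0@(1,1):NW a1@(2,1):N a2@(2,0):E
t=7: a0@(0,0):NW a1@(1,1):N a2@(2,1):E
t=8: a0@(3,4):NW a1@(0,1):N a2@(2,2):E

1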